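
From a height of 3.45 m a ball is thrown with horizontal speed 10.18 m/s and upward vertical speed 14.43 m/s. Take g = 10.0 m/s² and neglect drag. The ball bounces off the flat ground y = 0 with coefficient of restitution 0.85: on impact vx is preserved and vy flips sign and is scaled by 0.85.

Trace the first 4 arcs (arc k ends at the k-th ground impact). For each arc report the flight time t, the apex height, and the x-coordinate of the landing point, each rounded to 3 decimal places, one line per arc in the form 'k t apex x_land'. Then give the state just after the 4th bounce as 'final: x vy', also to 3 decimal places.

1 3.108 13.861 31.640
2 2.831 10.015 60.454
3 2.406 7.236 84.947
4 2.045 5.228 105.765
final: 105.765 8.691

Arc 1: start y=3.450, vy=14.430 → t=3.108, apex=13.861, x_land=31.640, impact vy=-16.650
  bounce: vy ← 0.85·16.650 = 14.153
Arc 2: start y=0.000, vy=14.153 → t=2.831, apex=10.015, x_land=60.454, impact vy=-14.153
  bounce: vy ← 0.85·14.153 = 12.030
Arc 3: start y=0.000, vy=12.030 → t=2.406, apex=7.236, x_land=84.947, impact vy=-12.030
  bounce: vy ← 0.85·12.030 = 10.225
Arc 4: start y=0.000, vy=10.225 → t=2.045, apex=5.228, x_land=105.765, impact vy=-10.225
  bounce: vy ← 0.85·10.225 = 8.691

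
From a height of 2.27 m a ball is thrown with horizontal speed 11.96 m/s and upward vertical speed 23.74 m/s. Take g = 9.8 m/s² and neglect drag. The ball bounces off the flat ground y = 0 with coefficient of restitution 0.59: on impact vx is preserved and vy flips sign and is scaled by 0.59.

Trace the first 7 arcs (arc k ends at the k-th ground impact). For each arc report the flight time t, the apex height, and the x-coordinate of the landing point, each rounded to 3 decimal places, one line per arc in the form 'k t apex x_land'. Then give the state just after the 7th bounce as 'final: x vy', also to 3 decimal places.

1 4.939 31.024 59.067
2 2.969 10.800 94.578
3 1.752 3.759 115.530
4 1.034 1.309 127.891
5 0.610 0.456 135.185
6 0.360 0.159 139.488
7 0.212 0.055 142.027
final: 142.027 0.614

Arc 1: start y=2.270, vy=23.740 → t=4.939, apex=31.024, x_land=59.067, impact vy=-24.659
  bounce: vy ← 0.59·24.659 = 14.549
Arc 2: start y=0.000, vy=14.549 → t=2.969, apex=10.800, x_land=94.578, impact vy=-14.549
  bounce: vy ← 0.59·14.549 = 8.584
Arc 3: start y=0.000, vy=8.584 → t=1.752, apex=3.759, x_land=115.530, impact vy=-8.584
  bounce: vy ← 0.59·8.584 = 5.064
Arc 4: start y=0.000, vy=5.064 → t=1.034, apex=1.309, x_land=127.891, impact vy=-5.064
  bounce: vy ← 0.59·5.064 = 2.988
Arc 5: start y=0.000, vy=2.988 → t=0.610, apex=0.456, x_land=135.185, impact vy=-2.988
  bounce: vy ← 0.59·2.988 = 1.763
Arc 6: start y=0.000, vy=1.763 → t=0.360, apex=0.159, x_land=139.488, impact vy=-1.763
  bounce: vy ← 0.59·1.763 = 1.040
Arc 7: start y=0.000, vy=1.040 → t=0.212, apex=0.055, x_land=142.027, impact vy=-1.040
  bounce: vy ← 0.59·1.040 = 0.614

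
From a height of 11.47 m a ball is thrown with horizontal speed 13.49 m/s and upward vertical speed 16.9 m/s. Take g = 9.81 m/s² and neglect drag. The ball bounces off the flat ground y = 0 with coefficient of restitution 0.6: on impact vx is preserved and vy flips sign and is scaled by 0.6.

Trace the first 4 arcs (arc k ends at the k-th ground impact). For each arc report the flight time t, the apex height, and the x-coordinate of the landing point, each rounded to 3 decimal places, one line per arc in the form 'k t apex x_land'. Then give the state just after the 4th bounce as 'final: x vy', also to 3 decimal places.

Arc 1: start y=11.470, vy=16.900 → t=4.026, apex=26.027, x_land=54.314, impact vy=-22.598
  bounce: vy ← 0.6·22.598 = 13.559
Arc 2: start y=0.000, vy=13.559 → t=2.764, apex=9.370, x_land=91.604, impact vy=-13.559
  bounce: vy ← 0.6·13.559 = 8.135
Arc 3: start y=0.000, vy=8.135 → t=1.659, apex=3.373, x_land=113.977, impact vy=-8.135
  bounce: vy ← 0.6·8.135 = 4.881
Arc 4: start y=0.000, vy=4.881 → t=0.995, apex=1.214, x_land=127.402, impact vy=-4.881
  bounce: vy ← 0.6·4.881 = 2.929

1 4.026 26.027 54.314
2 2.764 9.370 91.604
3 1.659 3.373 113.977
4 0.995 1.214 127.402
final: 127.402 2.929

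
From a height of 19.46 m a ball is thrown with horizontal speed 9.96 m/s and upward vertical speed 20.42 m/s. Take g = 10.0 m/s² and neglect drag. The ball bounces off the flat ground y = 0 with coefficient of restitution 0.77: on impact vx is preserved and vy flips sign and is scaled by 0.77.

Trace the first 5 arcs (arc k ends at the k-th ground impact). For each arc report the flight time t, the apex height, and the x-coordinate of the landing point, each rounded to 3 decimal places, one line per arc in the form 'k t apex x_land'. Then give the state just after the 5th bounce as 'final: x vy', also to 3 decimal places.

Arc 1: start y=19.460, vy=20.420 → t=4.881, apex=40.309, x_land=48.618, impact vy=-28.393
  bounce: vy ← 0.77·28.393 = 21.863
Arc 2: start y=0.000, vy=21.863 → t=4.373, apex=23.899, x_land=92.169, impact vy=-21.863
  bounce: vy ← 0.77·21.863 = 16.834
Arc 3: start y=0.000, vy=16.834 → t=3.367, apex=14.170, x_land=125.703, impact vy=-16.834
  bounce: vy ← 0.77·16.834 = 12.962
Arc 4: start y=0.000, vy=12.962 → t=2.592, apex=8.401, x_land=151.524, impact vy=-12.962
  bounce: vy ← 0.77·12.962 = 9.981
Arc 5: start y=0.000, vy=9.981 → t=1.996, apex=4.981, x_land=171.406, impact vy=-9.981
  bounce: vy ← 0.77·9.981 = 7.685

1 4.881 40.309 48.618
2 4.373 23.899 92.169
3 3.367 14.170 125.703
4 2.592 8.401 151.524
5 1.996 4.981 171.406
final: 171.406 7.685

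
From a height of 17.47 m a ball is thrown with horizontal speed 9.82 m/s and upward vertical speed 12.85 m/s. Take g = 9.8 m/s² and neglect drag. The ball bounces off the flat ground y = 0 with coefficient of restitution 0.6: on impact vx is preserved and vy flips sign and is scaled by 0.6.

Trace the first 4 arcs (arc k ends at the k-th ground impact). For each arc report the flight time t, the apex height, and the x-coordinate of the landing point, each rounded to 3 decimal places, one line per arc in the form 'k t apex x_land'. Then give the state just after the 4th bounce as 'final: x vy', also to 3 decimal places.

Arc 1: start y=17.470, vy=12.850 → t=3.610, apex=25.895, x_land=35.451, impact vy=-22.529
  bounce: vy ← 0.6·22.529 = 13.517
Arc 2: start y=0.000, vy=13.517 → t=2.759, apex=9.322, x_land=62.540, impact vy=-13.517
  bounce: vy ← 0.6·13.517 = 8.110
Arc 3: start y=0.000, vy=8.110 → t=1.655, apex=3.356, x_land=78.794, impact vy=-8.110
  bounce: vy ← 0.6·8.110 = 4.866
Arc 4: start y=0.000, vy=4.866 → t=0.993, apex=1.208, x_land=88.546, impact vy=-4.866
  bounce: vy ← 0.6·4.866 = 2.920

1 3.610 25.895 35.451
2 2.759 9.322 62.540
3 1.655 3.356 78.794
4 0.993 1.208 88.546
final: 88.546 2.920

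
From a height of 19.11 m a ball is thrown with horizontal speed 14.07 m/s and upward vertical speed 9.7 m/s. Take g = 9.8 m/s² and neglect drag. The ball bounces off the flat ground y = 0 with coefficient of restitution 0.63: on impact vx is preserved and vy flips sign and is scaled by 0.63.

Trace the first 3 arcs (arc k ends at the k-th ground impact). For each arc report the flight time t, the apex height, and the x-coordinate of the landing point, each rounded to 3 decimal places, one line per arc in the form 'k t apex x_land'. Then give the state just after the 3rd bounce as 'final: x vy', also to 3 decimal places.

1 3.199 23.911 45.007
2 2.783 9.490 84.169
3 1.754 3.767 108.841
final: 108.841 5.413

Arc 1: start y=19.110, vy=9.700 → t=3.199, apex=23.911, x_land=45.007, impact vy=-21.648
  bounce: vy ← 0.63·21.648 = 13.638
Arc 2: start y=0.000, vy=13.638 → t=2.783, apex=9.490, x_land=84.169, impact vy=-13.638
  bounce: vy ← 0.63·13.638 = 8.592
Arc 3: start y=0.000, vy=8.592 → t=1.754, apex=3.767, x_land=108.841, impact vy=-8.592
  bounce: vy ← 0.63·8.592 = 5.413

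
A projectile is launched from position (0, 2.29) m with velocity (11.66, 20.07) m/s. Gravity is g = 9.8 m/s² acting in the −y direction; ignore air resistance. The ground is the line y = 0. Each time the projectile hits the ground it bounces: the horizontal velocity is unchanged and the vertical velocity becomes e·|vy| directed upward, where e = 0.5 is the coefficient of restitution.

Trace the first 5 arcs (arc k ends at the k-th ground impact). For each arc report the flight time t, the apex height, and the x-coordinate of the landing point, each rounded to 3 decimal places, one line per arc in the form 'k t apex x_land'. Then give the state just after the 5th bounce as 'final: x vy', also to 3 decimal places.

1 4.207 22.841 49.054
2 2.159 5.710 74.228
3 1.080 1.428 86.815
4 0.540 0.357 93.109
5 0.270 0.089 96.256
final: 96.256 0.661

Arc 1: start y=2.290, vy=20.070 → t=4.207, apex=22.841, x_land=49.054, impact vy=-21.159
  bounce: vy ← 0.5·21.159 = 10.579
Arc 2: start y=0.000, vy=10.579 → t=2.159, apex=5.710, x_land=74.228, impact vy=-10.579
  bounce: vy ← 0.5·10.579 = 5.290
Arc 3: start y=0.000, vy=5.290 → t=1.080, apex=1.428, x_land=86.815, impact vy=-5.290
  bounce: vy ← 0.5·5.290 = 2.645
Arc 4: start y=0.000, vy=2.645 → t=0.540, apex=0.357, x_land=93.109, impact vy=-2.645
  bounce: vy ← 0.5·2.645 = 1.322
Arc 5: start y=0.000, vy=1.322 → t=0.270, apex=0.089, x_land=96.256, impact vy=-1.322
  bounce: vy ← 0.5·1.322 = 0.661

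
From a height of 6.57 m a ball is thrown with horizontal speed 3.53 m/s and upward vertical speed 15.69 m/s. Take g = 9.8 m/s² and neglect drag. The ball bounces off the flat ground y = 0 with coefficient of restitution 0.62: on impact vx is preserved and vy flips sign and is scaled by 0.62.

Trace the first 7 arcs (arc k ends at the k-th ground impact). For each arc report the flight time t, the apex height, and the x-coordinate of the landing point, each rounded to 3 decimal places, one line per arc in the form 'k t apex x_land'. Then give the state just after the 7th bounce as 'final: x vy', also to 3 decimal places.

1 3.577 19.130 12.626
2 2.450 7.354 21.275
3 1.519 2.827 26.637
4 0.942 1.087 29.962
5 0.584 0.418 32.023
6 0.362 0.161 33.301
7 0.224 0.062 34.094
final: 34.094 0.682

Arc 1: start y=6.570, vy=15.690 → t=3.577, apex=19.130, x_land=12.626, impact vy=-19.364
  bounce: vy ← 0.62·19.364 = 12.005
Arc 2: start y=0.000, vy=12.005 → t=2.450, apex=7.354, x_land=21.275, impact vy=-12.005
  bounce: vy ← 0.62·12.005 = 7.443
Arc 3: start y=0.000, vy=7.443 → t=1.519, apex=2.827, x_land=26.637, impact vy=-7.443
  bounce: vy ← 0.62·7.443 = 4.615
Arc 4: start y=0.000, vy=4.615 → t=0.942, apex=1.087, x_land=29.962, impact vy=-4.615
  bounce: vy ← 0.62·4.615 = 2.861
Arc 5: start y=0.000, vy=2.861 → t=0.584, apex=0.418, x_land=32.023, impact vy=-2.861
  bounce: vy ← 0.62·2.861 = 1.774
Arc 6: start y=0.000, vy=1.774 → t=0.362, apex=0.161, x_land=33.301, impact vy=-1.774
  bounce: vy ← 0.62·1.774 = 1.100
Arc 7: start y=0.000, vy=1.100 → t=0.224, apex=0.062, x_land=34.094, impact vy=-1.100
  bounce: vy ← 0.62·1.100 = 0.682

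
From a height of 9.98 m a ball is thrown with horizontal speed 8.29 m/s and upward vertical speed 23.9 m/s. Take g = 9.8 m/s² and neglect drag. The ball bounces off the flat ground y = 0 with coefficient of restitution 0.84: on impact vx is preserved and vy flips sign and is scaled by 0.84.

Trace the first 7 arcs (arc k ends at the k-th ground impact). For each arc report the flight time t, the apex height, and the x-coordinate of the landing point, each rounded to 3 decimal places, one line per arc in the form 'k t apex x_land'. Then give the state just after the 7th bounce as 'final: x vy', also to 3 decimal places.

Arc 1: start y=9.980, vy=23.900 → t=5.264, apex=39.123, x_land=43.642, impact vy=-27.691
  bounce: vy ← 0.84·27.691 = 23.261
Arc 2: start y=0.000, vy=23.261 → t=4.747, apex=27.605, x_land=82.996, impact vy=-23.261
  bounce: vy ← 0.84·23.261 = 19.539
Arc 3: start y=0.000, vy=19.539 → t=3.988, apex=19.478, x_land=116.053, impact vy=-19.539
  bounce: vy ← 0.84·19.539 = 16.413
Arc 4: start y=0.000, vy=16.413 → t=3.350, apex=13.744, x_land=143.821, impact vy=-16.413
  bounce: vy ← 0.84·16.413 = 13.787
Arc 5: start y=0.000, vy=13.787 → t=2.814, apex=9.698, x_land=167.146, impact vy=-13.787
  bounce: vy ← 0.84·13.787 = 11.581
Arc 6: start y=0.000, vy=11.581 → t=2.363, apex=6.843, x_land=186.739, impact vy=-11.581
  bounce: vy ← 0.84·11.581 = 9.728
Arc 7: start y=0.000, vy=9.728 → t=1.985, apex=4.828, x_land=203.197, impact vy=-9.728
  bounce: vy ← 0.84·9.728 = 8.171

1 5.264 39.123 43.642
2 4.747 27.605 82.996
3 3.988 19.478 116.053
4 3.350 13.744 143.821
5 2.814 9.698 167.146
6 2.363 6.843 186.739
7 1.985 4.828 203.197
final: 203.197 8.171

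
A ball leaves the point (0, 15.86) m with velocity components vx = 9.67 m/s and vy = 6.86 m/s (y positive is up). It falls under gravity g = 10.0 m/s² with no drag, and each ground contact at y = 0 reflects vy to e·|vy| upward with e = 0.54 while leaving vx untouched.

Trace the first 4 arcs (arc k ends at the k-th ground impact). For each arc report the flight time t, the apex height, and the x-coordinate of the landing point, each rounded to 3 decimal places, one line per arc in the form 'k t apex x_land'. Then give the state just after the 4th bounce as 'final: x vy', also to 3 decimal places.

Arc 1: start y=15.860, vy=6.860 → t=2.595, apex=18.213, x_land=25.089, impact vy=-19.086
  bounce: vy ← 0.54·19.086 = 10.306
Arc 2: start y=0.000, vy=10.306 → t=2.061, apex=5.311, x_land=45.022, impact vy=-10.306
  bounce: vy ← 0.54·10.306 = 5.565
Arc 3: start y=0.000, vy=5.565 → t=1.113, apex=1.549, x_land=55.785, impact vy=-5.565
  bounce: vy ← 0.54·5.565 = 3.005
Arc 4: start y=0.000, vy=3.005 → t=0.601, apex=0.452, x_land=61.597, impact vy=-3.005
  bounce: vy ← 0.54·3.005 = 1.623

1 2.595 18.213 25.089
2 2.061 5.311 45.022
3 1.113 1.549 55.785
4 0.601 0.452 61.597
final: 61.597 1.623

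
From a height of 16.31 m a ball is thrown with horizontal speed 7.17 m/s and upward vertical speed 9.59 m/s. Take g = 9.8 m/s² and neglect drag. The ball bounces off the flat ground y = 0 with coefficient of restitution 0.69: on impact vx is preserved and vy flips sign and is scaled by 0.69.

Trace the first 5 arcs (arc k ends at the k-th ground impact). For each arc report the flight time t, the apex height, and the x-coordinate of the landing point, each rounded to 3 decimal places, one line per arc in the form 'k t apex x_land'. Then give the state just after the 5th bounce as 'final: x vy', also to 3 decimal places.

Arc 1: start y=16.310, vy=9.590 → t=3.049, apex=21.002, x_land=21.860, impact vy=-20.289
  bounce: vy ← 0.69·20.289 = 13.999
Arc 2: start y=0.000, vy=13.999 → t=2.857, apex=9.999, x_land=42.345, impact vy=-13.999
  bounce: vy ← 0.69·13.999 = 9.660
Arc 3: start y=0.000, vy=9.660 → t=1.971, apex=4.761, x_land=56.480, impact vy=-9.660
  bounce: vy ← 0.69·9.660 = 6.665
Arc 4: start y=0.000, vy=6.665 → t=1.360, apex=2.267, x_land=66.233, impact vy=-6.665
  bounce: vy ← 0.69·6.665 = 4.599
Arc 5: start y=0.000, vy=4.599 → t=0.939, apex=1.079, x_land=72.962, impact vy=-4.599
  bounce: vy ← 0.69·4.599 = 3.173

1 3.049 21.002 21.860
2 2.857 9.999 42.345
3 1.971 4.761 56.480
4 1.360 2.267 66.233
5 0.939 1.079 72.962
final: 72.962 3.173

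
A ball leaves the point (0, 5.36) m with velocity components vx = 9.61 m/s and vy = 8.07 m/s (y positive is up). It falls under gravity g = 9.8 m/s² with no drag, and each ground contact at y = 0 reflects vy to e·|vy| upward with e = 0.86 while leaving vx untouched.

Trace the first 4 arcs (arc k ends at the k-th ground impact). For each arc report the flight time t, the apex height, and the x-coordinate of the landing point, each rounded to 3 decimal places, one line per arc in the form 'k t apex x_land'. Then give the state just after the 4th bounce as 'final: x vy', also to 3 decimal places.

1 2.155 8.683 20.706
2 2.290 6.422 42.709
3 1.969 4.750 61.631
4 1.693 3.513 77.905
final: 77.905 7.136

Arc 1: start y=5.360, vy=8.070 → t=2.155, apex=8.683, x_land=20.706, impact vy=-13.045
  bounce: vy ← 0.86·13.045 = 11.219
Arc 2: start y=0.000, vy=11.219 → t=2.290, apex=6.422, x_land=42.709, impact vy=-11.219
  bounce: vy ← 0.86·11.219 = 9.648
Arc 3: start y=0.000, vy=9.648 → t=1.969, apex=4.750, x_land=61.631, impact vy=-9.648
  bounce: vy ← 0.86·9.648 = 8.298
Arc 4: start y=0.000, vy=8.298 → t=1.693, apex=3.513, x_land=77.905, impact vy=-8.298
  bounce: vy ← 0.86·8.298 = 7.136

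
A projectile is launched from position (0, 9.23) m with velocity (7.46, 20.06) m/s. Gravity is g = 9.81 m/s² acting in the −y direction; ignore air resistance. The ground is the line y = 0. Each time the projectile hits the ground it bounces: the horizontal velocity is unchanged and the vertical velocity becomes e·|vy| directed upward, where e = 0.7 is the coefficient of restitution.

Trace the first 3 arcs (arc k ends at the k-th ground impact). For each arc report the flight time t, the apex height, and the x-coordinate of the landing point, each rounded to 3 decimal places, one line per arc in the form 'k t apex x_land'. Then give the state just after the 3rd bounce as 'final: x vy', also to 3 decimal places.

Arc 1: start y=9.230, vy=20.060 → t=4.507, apex=29.740, x_land=33.624, impact vy=-24.156
  bounce: vy ← 0.7·24.156 = 16.909
Arc 2: start y=0.000, vy=16.909 → t=3.447, apex=14.573, x_land=59.341, impact vy=-16.909
  bounce: vy ← 0.7·16.909 = 11.836
Arc 3: start y=0.000, vy=11.836 → t=2.413, apex=7.141, x_land=77.342, impact vy=-11.836
  bounce: vy ← 0.7·11.836 = 8.285

1 4.507 29.740 33.624
2 3.447 14.573 59.341
3 2.413 7.141 77.342
final: 77.342 8.285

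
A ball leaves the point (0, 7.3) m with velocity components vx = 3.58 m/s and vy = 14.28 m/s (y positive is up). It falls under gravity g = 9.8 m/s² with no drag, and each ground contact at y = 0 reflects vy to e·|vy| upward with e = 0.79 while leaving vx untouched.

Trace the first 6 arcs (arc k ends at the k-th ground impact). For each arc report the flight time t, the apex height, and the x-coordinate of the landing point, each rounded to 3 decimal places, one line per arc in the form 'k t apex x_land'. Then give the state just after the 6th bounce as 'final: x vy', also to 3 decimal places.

1 3.358 17.704 12.021
2 3.003 11.049 22.773
3 2.373 6.896 31.267
4 1.874 4.304 37.977
5 1.481 2.686 43.278
6 1.170 1.676 47.466
final: 47.466 4.528

Arc 1: start y=7.300, vy=14.280 → t=3.358, apex=17.704, x_land=12.021, impact vy=-18.628
  bounce: vy ← 0.79·18.628 = 14.716
Arc 2: start y=0.000, vy=14.716 → t=3.003, apex=11.049, x_land=22.773, impact vy=-14.716
  bounce: vy ← 0.79·14.716 = 11.626
Arc 3: start y=0.000, vy=11.626 → t=2.373, apex=6.896, x_land=31.267, impact vy=-11.626
  bounce: vy ← 0.79·11.626 = 9.184
Arc 4: start y=0.000, vy=9.184 → t=1.874, apex=4.304, x_land=37.977, impact vy=-9.184
  bounce: vy ← 0.79·9.184 = 7.256
Arc 5: start y=0.000, vy=7.256 → t=1.481, apex=2.686, x_land=43.278, impact vy=-7.256
  bounce: vy ← 0.79·7.256 = 5.732
Arc 6: start y=0.000, vy=5.732 → t=1.170, apex=1.676, x_land=47.466, impact vy=-5.732
  bounce: vy ← 0.79·5.732 = 4.528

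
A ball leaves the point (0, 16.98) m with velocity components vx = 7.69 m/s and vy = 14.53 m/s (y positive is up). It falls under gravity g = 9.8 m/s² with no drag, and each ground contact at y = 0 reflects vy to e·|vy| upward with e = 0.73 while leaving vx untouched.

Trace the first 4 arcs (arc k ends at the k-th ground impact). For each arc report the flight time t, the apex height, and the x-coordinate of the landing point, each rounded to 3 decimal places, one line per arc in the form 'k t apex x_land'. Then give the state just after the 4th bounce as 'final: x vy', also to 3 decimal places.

1 3.862 27.751 29.702
2 3.475 14.789 56.422
3 2.536 7.881 75.927
4 1.852 4.200 90.165
final: 90.165 6.623

Arc 1: start y=16.980, vy=14.530 → t=3.862, apex=27.751, x_land=29.702, impact vy=-23.322
  bounce: vy ← 0.73·23.322 = 17.025
Arc 2: start y=0.000, vy=17.025 → t=3.475, apex=14.789, x_land=56.422, impact vy=-17.025
  bounce: vy ← 0.73·17.025 = 12.428
Arc 3: start y=0.000, vy=12.428 → t=2.536, apex=7.881, x_land=75.927, impact vy=-12.428
  bounce: vy ← 0.73·12.428 = 9.073
Arc 4: start y=0.000, vy=9.073 → t=1.852, apex=4.200, x_land=90.165, impact vy=-9.073
  bounce: vy ← 0.73·9.073 = 6.623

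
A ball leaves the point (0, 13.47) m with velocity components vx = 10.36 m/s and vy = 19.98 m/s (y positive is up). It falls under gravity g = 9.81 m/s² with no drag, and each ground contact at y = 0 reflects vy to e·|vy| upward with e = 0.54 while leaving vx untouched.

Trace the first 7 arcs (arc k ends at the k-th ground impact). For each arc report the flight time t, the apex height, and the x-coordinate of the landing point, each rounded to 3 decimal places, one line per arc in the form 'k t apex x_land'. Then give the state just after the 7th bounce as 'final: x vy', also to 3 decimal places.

1 4.662 33.817 48.302
2 2.836 9.861 77.681
3 1.531 2.875 93.545
4 0.827 0.838 102.112
5 0.447 0.245 106.738
6 0.241 0.071 109.236
7 0.130 0.021 110.585
final: 110.585 0.345

Arc 1: start y=13.470, vy=19.980 → t=4.662, apex=33.817, x_land=48.302, impact vy=-25.758
  bounce: vy ← 0.54·25.758 = 13.909
Arc 2: start y=0.000, vy=13.909 → t=2.836, apex=9.861, x_land=77.681, impact vy=-13.909
  bounce: vy ← 0.54·13.909 = 7.511
Arc 3: start y=0.000, vy=7.511 → t=1.531, apex=2.875, x_land=93.545, impact vy=-7.511
  bounce: vy ← 0.54·7.511 = 4.056
Arc 4: start y=0.000, vy=4.056 → t=0.827, apex=0.838, x_land=102.112, impact vy=-4.056
  bounce: vy ← 0.54·4.056 = 2.190
Arc 5: start y=0.000, vy=2.190 → t=0.447, apex=0.245, x_land=106.738, impact vy=-2.190
  bounce: vy ← 0.54·2.190 = 1.183
Arc 6: start y=0.000, vy=1.183 → t=0.241, apex=0.071, x_land=109.236, impact vy=-1.183
  bounce: vy ← 0.54·1.183 = 0.639
Arc 7: start y=0.000, vy=0.639 → t=0.130, apex=0.021, x_land=110.585, impact vy=-0.639
  bounce: vy ← 0.54·0.639 = 0.345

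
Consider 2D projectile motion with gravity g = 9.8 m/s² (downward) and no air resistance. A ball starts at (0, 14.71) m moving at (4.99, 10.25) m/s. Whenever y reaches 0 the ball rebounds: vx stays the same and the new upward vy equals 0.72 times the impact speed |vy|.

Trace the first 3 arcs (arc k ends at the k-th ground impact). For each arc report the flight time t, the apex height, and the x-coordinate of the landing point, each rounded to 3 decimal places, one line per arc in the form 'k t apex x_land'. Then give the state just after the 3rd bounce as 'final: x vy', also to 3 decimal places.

1 3.070 20.070 15.318
2 2.914 10.404 29.861
3 2.098 5.394 40.331
final: 40.331 7.403

Arc 1: start y=14.710, vy=10.250 → t=3.070, apex=20.070, x_land=15.318, impact vy=-19.834
  bounce: vy ← 0.72·19.834 = 14.280
Arc 2: start y=0.000, vy=14.280 → t=2.914, apex=10.404, x_land=29.861, impact vy=-14.280
  bounce: vy ← 0.72·14.280 = 10.282
Arc 3: start y=0.000, vy=10.282 → t=2.098, apex=5.394, x_land=40.331, impact vy=-10.282
  bounce: vy ← 0.72·10.282 = 7.403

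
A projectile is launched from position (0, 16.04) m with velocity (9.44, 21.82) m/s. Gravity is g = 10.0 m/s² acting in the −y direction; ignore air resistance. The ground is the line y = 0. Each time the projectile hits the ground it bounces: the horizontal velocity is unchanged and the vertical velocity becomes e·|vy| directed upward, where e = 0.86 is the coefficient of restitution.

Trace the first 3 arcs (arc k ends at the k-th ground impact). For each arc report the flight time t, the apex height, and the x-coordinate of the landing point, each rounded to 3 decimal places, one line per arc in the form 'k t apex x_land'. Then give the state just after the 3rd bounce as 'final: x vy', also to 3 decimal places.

Arc 1: start y=16.040, vy=21.820 → t=5.005, apex=39.846, x_land=47.247, impact vy=-28.230
  bounce: vy ← 0.86·28.230 = 24.277
Arc 2: start y=0.000, vy=24.277 → t=4.855, apex=29.470, x_land=93.083, impact vy=-24.277
  bounce: vy ← 0.86·24.277 = 20.879
Arc 3: start y=0.000, vy=20.879 → t=4.176, apex=21.796, x_land=132.502, impact vy=-20.879
  bounce: vy ← 0.86·20.879 = 17.956

1 5.005 39.846 47.247
2 4.855 29.470 93.083
3 4.176 21.796 132.502
final: 132.502 17.956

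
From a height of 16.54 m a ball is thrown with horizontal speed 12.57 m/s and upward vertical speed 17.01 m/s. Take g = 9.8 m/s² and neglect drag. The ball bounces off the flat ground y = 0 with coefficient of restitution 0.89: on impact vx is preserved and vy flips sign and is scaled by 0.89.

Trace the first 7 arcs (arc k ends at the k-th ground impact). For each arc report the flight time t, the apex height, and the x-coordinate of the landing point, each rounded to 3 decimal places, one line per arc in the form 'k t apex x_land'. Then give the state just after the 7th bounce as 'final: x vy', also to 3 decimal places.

Arc 1: start y=16.540, vy=17.010 → t=4.263, apex=31.302, x_land=53.588, impact vy=-24.769
  bounce: vy ← 0.89·24.769 = 22.045
Arc 2: start y=0.000, vy=22.045 → t=4.499, apex=24.795, x_land=110.140, impact vy=-22.045
  bounce: vy ← 0.89·22.045 = 19.620
Arc 3: start y=0.000, vy=19.620 → t=4.004, apex=19.640, x_land=160.471, impact vy=-19.620
  bounce: vy ← 0.89·19.620 = 17.462
Arc 4: start y=0.000, vy=17.462 → t=3.564, apex=15.557, x_land=205.266, impact vy=-17.462
  bounce: vy ← 0.89·17.462 = 15.541
Arc 5: start y=0.000, vy=15.541 → t=3.172, apex=12.322, x_land=245.133, impact vy=-15.541
  bounce: vy ← 0.89·15.541 = 13.831
Arc 6: start y=0.000, vy=13.831 → t=2.823, apex=9.761, x_land=280.614, impact vy=-13.831
  bounce: vy ← 0.89·13.831 = 12.310
Arc 7: start y=0.000, vy=12.310 → t=2.512, apex=7.731, x_land=312.193, impact vy=-12.310
  bounce: vy ← 0.89·12.310 = 10.956

1 4.263 31.302 53.588
2 4.499 24.795 110.140
3 4.004 19.640 160.471
4 3.564 15.557 205.266
5 3.172 12.322 245.133
6 2.823 9.761 280.614
7 2.512 7.731 312.193
final: 312.193 10.956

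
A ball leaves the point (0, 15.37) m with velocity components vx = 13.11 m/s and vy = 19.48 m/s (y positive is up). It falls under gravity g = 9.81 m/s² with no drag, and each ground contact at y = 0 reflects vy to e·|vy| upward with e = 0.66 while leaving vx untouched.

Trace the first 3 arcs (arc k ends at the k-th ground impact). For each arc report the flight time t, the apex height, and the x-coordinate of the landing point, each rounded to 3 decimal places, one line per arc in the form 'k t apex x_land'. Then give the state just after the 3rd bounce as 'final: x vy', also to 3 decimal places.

Arc 1: start y=15.370, vy=19.480 → t=4.646, apex=34.711, x_land=60.908, impact vy=-26.097
  bounce: vy ← 0.66·26.097 = 17.224
Arc 2: start y=0.000, vy=17.224 → t=3.511, apex=15.120, x_land=106.943, impact vy=-17.224
  bounce: vy ← 0.66·17.224 = 11.368
Arc 3: start y=0.000, vy=11.368 → t=2.318, apex=6.586, x_land=137.327, impact vy=-11.368
  bounce: vy ← 0.66·11.368 = 7.503

1 4.646 34.711 60.908
2 3.511 15.120 106.943
3 2.318 6.586 137.327
final: 137.327 7.503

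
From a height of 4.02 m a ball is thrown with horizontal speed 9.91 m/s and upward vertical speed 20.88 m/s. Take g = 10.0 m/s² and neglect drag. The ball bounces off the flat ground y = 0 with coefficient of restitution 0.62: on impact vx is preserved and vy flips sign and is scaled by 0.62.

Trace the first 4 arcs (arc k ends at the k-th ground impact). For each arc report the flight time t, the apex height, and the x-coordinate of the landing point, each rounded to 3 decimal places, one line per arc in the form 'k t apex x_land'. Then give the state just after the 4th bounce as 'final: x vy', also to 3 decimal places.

Arc 1: start y=4.020, vy=20.880 → t=4.360, apex=25.819, x_land=43.211, impact vy=-22.724
  bounce: vy ← 0.62·22.724 = 14.089
Arc 2: start y=0.000, vy=14.089 → t=2.818, apex=9.925, x_land=71.135, impact vy=-14.089
  bounce: vy ← 0.62·14.089 = 8.735
Arc 3: start y=0.000, vy=8.735 → t=1.747, apex=3.815, x_land=88.448, impact vy=-8.735
  bounce: vy ← 0.62·8.735 = 5.416
Arc 4: start y=0.000, vy=5.416 → t=1.083, apex=1.467, x_land=99.182, impact vy=-5.416
  bounce: vy ← 0.62·5.416 = 3.358

1 4.360 25.819 43.211
2 2.818 9.925 71.135
3 1.747 3.815 88.448
4 1.083 1.467 99.182
final: 99.182 3.358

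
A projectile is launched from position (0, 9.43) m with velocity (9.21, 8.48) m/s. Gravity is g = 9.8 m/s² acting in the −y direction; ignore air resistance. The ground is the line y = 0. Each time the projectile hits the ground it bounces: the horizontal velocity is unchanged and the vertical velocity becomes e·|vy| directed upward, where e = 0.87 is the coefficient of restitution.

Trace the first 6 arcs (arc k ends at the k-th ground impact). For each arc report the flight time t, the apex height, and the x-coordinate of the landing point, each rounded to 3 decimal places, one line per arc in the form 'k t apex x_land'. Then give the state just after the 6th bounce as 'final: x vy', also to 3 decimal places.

1 2.500 13.099 23.028
2 2.845 9.915 49.229
3 2.475 7.504 72.025
4 2.153 5.680 91.857
5 1.873 4.299 109.111
6 1.630 3.254 124.122
final: 124.122 6.948

Arc 1: start y=9.430, vy=8.480 → t=2.500, apex=13.099, x_land=23.028, impact vy=-16.023
  bounce: vy ← 0.87·16.023 = 13.940
Arc 2: start y=0.000, vy=13.940 → t=2.845, apex=9.915, x_land=49.229, impact vy=-13.940
  bounce: vy ← 0.87·13.940 = 12.128
Arc 3: start y=0.000, vy=12.128 → t=2.475, apex=7.504, x_land=72.025, impact vy=-12.128
  bounce: vy ← 0.87·12.128 = 10.551
Arc 4: start y=0.000, vy=10.551 → t=2.153, apex=5.680, x_land=91.857, impact vy=-10.551
  bounce: vy ← 0.87·10.551 = 9.180
Arc 5: start y=0.000, vy=9.180 → t=1.873, apex=4.299, x_land=109.111, impact vy=-9.180
  bounce: vy ← 0.87·9.180 = 7.986
Arc 6: start y=0.000, vy=7.986 → t=1.630, apex=3.254, x_land=124.122, impact vy=-7.986
  bounce: vy ← 0.87·7.986 = 6.948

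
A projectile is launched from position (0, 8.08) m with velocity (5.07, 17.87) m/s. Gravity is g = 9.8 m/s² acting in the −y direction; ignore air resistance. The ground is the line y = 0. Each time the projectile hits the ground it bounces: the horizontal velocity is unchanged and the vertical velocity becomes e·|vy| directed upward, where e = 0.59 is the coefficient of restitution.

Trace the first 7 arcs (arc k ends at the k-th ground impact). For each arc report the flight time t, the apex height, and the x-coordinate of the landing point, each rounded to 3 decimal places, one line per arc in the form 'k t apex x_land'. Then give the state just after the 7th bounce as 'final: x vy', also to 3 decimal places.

Arc 1: start y=8.080, vy=17.870 → t=4.054, apex=24.373, x_land=20.552, impact vy=-21.856
  bounce: vy ← 0.59·21.856 = 12.895
Arc 2: start y=0.000, vy=12.895 → t=2.632, apex=8.484, x_land=33.895, impact vy=-12.895
  bounce: vy ← 0.59·12.895 = 7.608
Arc 3: start y=0.000, vy=7.608 → t=1.553, apex=2.953, x_land=41.767, impact vy=-7.608
  bounce: vy ← 0.59·7.608 = 4.489
Arc 4: start y=0.000, vy=4.489 → t=0.916, apex=1.028, x_land=46.412, impact vy=-4.489
  bounce: vy ← 0.59·4.489 = 2.648
Arc 5: start y=0.000, vy=2.648 → t=0.540, apex=0.358, x_land=49.152, impact vy=-2.648
  bounce: vy ← 0.59·2.648 = 1.563
Arc 6: start y=0.000, vy=1.563 → t=0.319, apex=0.125, x_land=50.769, impact vy=-1.563
  bounce: vy ← 0.59·1.563 = 0.922
Arc 7: start y=0.000, vy=0.922 → t=0.188, apex=0.043, x_land=51.723, impact vy=-0.922
  bounce: vy ← 0.59·0.922 = 0.544

1 4.054 24.373 20.552
2 2.632 8.484 33.895
3 1.553 2.953 41.767
4 0.916 1.028 46.412
5 0.540 0.358 49.152
6 0.319 0.125 50.769
7 0.188 0.043 51.723
final: 51.723 0.544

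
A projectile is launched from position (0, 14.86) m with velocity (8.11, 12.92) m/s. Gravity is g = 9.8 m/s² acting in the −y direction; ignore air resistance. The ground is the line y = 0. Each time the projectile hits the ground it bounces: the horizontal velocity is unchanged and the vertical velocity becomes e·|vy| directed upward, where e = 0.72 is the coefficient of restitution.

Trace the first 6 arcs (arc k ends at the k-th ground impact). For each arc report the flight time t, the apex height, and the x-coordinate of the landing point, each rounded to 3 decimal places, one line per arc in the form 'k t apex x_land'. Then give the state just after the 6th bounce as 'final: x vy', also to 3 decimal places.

Arc 1: start y=14.860, vy=12.920 → t=3.503, apex=23.377, x_land=28.406, impact vy=-21.405
  bounce: vy ← 0.72·21.405 = 15.412
Arc 2: start y=0.000, vy=15.412 → t=3.145, apex=12.118, x_land=53.914, impact vy=-15.412
  bounce: vy ← 0.72·15.412 = 11.096
Arc 3: start y=0.000, vy=11.096 → t=2.265, apex=6.282, x_land=72.280, impact vy=-11.096
  bounce: vy ← 0.72·11.096 = 7.989
Arc 4: start y=0.000, vy=7.989 → t=1.630, apex=3.257, x_land=85.503, impact vy=-7.989
  bounce: vy ← 0.72·7.989 = 5.752
Arc 5: start y=0.000, vy=5.752 → t=1.174, apex=1.688, x_land=95.024, impact vy=-5.752
  bounce: vy ← 0.72·5.752 = 4.142
Arc 6: start y=0.000, vy=4.142 → t=0.845, apex=0.875, x_land=101.879, impact vy=-4.142
  bounce: vy ← 0.72·4.142 = 2.982

1 3.503 23.377 28.406
2 3.145 12.118 53.914
3 2.265 6.282 72.280
4 1.630 3.257 85.503
5 1.174 1.688 95.024
6 0.845 0.875 101.879
final: 101.879 2.982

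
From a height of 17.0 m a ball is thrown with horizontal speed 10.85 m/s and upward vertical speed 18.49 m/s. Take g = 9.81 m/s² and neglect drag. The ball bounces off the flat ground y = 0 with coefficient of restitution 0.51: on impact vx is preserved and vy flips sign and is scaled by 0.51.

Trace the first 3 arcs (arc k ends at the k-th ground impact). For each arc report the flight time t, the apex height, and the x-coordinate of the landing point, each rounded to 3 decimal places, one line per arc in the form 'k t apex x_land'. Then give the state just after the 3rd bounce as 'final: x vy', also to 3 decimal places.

Arc 1: start y=17.000, vy=18.490 → t=4.534, apex=34.425, x_land=49.194, impact vy=-25.989
  bounce: vy ← 0.51·25.989 = 13.254
Arc 2: start y=0.000, vy=13.254 → t=2.702, apex=8.954, x_land=78.513, impact vy=-13.254
  bounce: vy ← 0.51·13.254 = 6.760
Arc 3: start y=0.000, vy=6.760 → t=1.378, apex=2.329, x_land=93.466, impact vy=-6.760
  bounce: vy ← 0.51·6.760 = 3.447

1 4.534 34.425 49.194
2 2.702 8.954 78.513
3 1.378 2.329 93.466
final: 93.466 3.447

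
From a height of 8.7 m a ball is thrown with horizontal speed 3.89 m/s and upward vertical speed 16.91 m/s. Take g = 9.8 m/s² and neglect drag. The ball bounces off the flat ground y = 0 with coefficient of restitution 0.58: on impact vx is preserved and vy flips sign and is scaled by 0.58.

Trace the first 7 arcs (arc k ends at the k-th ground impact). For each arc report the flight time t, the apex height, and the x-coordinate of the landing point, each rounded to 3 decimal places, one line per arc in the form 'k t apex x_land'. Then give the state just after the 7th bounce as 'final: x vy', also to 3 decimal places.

Arc 1: start y=8.700, vy=16.910 → t=3.906, apex=23.289, x_land=15.193, impact vy=-21.365
  bounce: vy ← 0.58·21.365 = 12.392
Arc 2: start y=0.000, vy=12.392 → t=2.529, apex=7.834, x_land=25.030, impact vy=-12.392
  bounce: vy ← 0.58·12.392 = 7.187
Arc 3: start y=0.000, vy=7.187 → t=1.467, apex=2.636, x_land=30.736, impact vy=-7.187
  bounce: vy ← 0.58·7.187 = 4.169
Arc 4: start y=0.000, vy=4.169 → t=0.851, apex=0.887, x_land=34.046, impact vy=-4.169
  bounce: vy ← 0.58·4.169 = 2.418
Arc 5: start y=0.000, vy=2.418 → t=0.493, apex=0.298, x_land=35.965, impact vy=-2.418
  bounce: vy ← 0.58·2.418 = 1.402
Arc 6: start y=0.000, vy=1.402 → t=0.286, apex=0.100, x_land=37.078, impact vy=-1.402
  bounce: vy ← 0.58·1.402 = 0.813
Arc 7: start y=0.000, vy=0.813 → t=0.166, apex=0.034, x_land=37.724, impact vy=-0.813
  bounce: vy ← 0.58·0.813 = 0.472

1 3.906 23.289 15.193
2 2.529 7.834 25.030
3 1.467 2.636 30.736
4 0.851 0.887 34.046
5 0.493 0.298 35.965
6 0.286 0.100 37.078
7 0.166 0.034 37.724
final: 37.724 0.472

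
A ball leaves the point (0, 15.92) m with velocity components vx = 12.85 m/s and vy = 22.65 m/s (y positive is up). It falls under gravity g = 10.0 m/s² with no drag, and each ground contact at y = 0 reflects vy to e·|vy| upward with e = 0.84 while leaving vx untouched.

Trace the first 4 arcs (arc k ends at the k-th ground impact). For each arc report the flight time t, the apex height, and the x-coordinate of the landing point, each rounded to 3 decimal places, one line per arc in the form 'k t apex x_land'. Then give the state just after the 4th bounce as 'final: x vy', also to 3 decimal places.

Arc 1: start y=15.920, vy=22.650 → t=5.148, apex=41.571, x_land=66.157, impact vy=-28.834
  bounce: vy ← 0.84·28.834 = 24.221
Arc 2: start y=0.000, vy=24.221 → t=4.844, apex=29.333, x_land=128.405, impact vy=-24.221
  bounce: vy ← 0.84·24.221 = 20.346
Arc 3: start y=0.000, vy=20.346 → t=4.069, apex=20.697, x_land=180.693, impact vy=-20.346
  bounce: vy ← 0.84·20.346 = 17.090
Arc 4: start y=0.000, vy=17.090 → t=3.418, apex=14.604, x_land=224.615, impact vy=-17.090
  bounce: vy ← 0.84·17.090 = 14.356

1 5.148 41.571 66.157
2 4.844 29.333 128.405
3 4.069 20.697 180.693
4 3.418 14.604 224.615
final: 224.615 14.356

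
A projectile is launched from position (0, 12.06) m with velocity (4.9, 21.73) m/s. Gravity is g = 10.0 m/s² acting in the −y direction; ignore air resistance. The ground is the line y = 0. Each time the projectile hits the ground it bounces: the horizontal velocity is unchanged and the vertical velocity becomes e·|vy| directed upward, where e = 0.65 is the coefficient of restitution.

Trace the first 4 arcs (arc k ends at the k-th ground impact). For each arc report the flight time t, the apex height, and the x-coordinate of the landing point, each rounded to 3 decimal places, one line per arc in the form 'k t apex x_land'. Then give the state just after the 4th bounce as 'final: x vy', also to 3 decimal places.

Arc 1: start y=12.060, vy=21.730 → t=4.844, apex=35.670, x_land=23.735, impact vy=-26.709
  bounce: vy ← 0.65·26.709 = 17.361
Arc 2: start y=0.000, vy=17.361 → t=3.472, apex=15.070, x_land=40.749, impact vy=-17.361
  bounce: vy ← 0.65·17.361 = 11.285
Arc 3: start y=0.000, vy=11.285 → t=2.257, apex=6.367, x_land=51.808, impact vy=-11.285
  bounce: vy ← 0.65·11.285 = 7.335
Arc 4: start y=0.000, vy=7.335 → t=1.467, apex=2.690, x_land=58.997, impact vy=-7.335
  bounce: vy ← 0.65·7.335 = 4.768

1 4.844 35.670 23.735
2 3.472 15.070 40.749
3 2.257 6.367 51.808
4 1.467 2.690 58.997
final: 58.997 4.768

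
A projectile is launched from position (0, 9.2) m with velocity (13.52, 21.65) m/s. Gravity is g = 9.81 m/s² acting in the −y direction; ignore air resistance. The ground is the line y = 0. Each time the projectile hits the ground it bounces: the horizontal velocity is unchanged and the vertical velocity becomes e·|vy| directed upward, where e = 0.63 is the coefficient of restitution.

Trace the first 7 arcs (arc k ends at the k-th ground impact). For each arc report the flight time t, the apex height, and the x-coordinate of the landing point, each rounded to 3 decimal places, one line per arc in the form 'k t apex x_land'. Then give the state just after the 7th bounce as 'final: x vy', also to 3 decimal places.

Arc 1: start y=9.200, vy=21.650 → t=4.804, apex=33.090, x_land=64.954, impact vy=-25.480
  bounce: vy ← 0.63·25.480 = 16.052
Arc 2: start y=0.000, vy=16.052 → t=3.273, apex=13.133, x_land=109.200, impact vy=-16.052
  bounce: vy ← 0.63·16.052 = 10.113
Arc 3: start y=0.000, vy=10.113 → t=2.062, apex=5.213, x_land=137.075, impact vy=-10.113
  bounce: vy ← 0.63·10.113 = 6.371
Arc 4: start y=0.000, vy=6.371 → t=1.299, apex=2.069, x_land=154.636, impact vy=-6.371
  bounce: vy ← 0.63·6.371 = 4.014
Arc 5: start y=0.000, vy=4.014 → t=0.818, apex=0.821, x_land=165.700, impact vy=-4.014
  bounce: vy ← 0.63·4.014 = 2.529
Arc 6: start y=0.000, vy=2.529 → t=0.516, apex=0.326, x_land=172.670, impact vy=-2.529
  bounce: vy ← 0.63·2.529 = 1.593
Arc 7: start y=0.000, vy=1.593 → t=0.325, apex=0.129, x_land=177.061, impact vy=-1.593
  bounce: vy ← 0.63·1.593 = 1.004

1 4.804 33.090 64.954
2 3.273 13.133 109.200
3 2.062 5.213 137.075
4 1.299 2.069 154.636
5 0.818 0.821 165.700
6 0.516 0.326 172.670
7 0.325 0.129 177.061
final: 177.061 1.004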